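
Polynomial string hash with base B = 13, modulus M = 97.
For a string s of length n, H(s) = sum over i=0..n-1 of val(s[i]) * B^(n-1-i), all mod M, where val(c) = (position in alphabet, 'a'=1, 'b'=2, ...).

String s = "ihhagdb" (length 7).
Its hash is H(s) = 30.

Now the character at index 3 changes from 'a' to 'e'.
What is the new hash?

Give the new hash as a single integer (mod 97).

Answer: 88

Derivation:
val('a') = 1, val('e') = 5
Position k = 3, exponent = n-1-k = 3
B^3 mod M = 13^3 mod 97 = 63
Delta = (5 - 1) * 63 mod 97 = 58
New hash = (30 + 58) mod 97 = 88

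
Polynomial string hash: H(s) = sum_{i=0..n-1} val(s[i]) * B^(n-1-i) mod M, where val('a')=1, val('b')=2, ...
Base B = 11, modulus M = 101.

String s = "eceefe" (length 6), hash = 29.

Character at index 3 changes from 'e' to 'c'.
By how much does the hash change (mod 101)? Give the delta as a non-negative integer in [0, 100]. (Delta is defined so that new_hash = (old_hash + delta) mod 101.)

Answer: 61

Derivation:
Delta formula: (val(new) - val(old)) * B^(n-1-k) mod M
  val('c') - val('e') = 3 - 5 = -2
  B^(n-1-k) = 11^2 mod 101 = 20
  Delta = -2 * 20 mod 101 = 61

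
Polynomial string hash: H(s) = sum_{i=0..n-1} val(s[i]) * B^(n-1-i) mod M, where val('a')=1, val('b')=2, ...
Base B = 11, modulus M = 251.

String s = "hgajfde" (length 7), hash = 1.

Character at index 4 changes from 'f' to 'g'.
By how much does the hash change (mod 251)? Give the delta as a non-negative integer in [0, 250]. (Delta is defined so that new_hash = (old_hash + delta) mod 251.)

Answer: 121

Derivation:
Delta formula: (val(new) - val(old)) * B^(n-1-k) mod M
  val('g') - val('f') = 7 - 6 = 1
  B^(n-1-k) = 11^2 mod 251 = 121
  Delta = 1 * 121 mod 251 = 121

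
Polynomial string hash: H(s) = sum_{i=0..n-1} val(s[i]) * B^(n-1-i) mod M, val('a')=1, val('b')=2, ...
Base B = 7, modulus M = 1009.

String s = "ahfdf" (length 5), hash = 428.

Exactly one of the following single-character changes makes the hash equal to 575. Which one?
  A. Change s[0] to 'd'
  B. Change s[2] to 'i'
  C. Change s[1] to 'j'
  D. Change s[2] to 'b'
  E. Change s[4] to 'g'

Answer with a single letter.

Answer: B

Derivation:
Option A: s[0]='a'->'d', delta=(4-1)*7^4 mod 1009 = 140, hash=428+140 mod 1009 = 568
Option B: s[2]='f'->'i', delta=(9-6)*7^2 mod 1009 = 147, hash=428+147 mod 1009 = 575 <-- target
Option C: s[1]='h'->'j', delta=(10-8)*7^3 mod 1009 = 686, hash=428+686 mod 1009 = 105
Option D: s[2]='f'->'b', delta=(2-6)*7^2 mod 1009 = 813, hash=428+813 mod 1009 = 232
Option E: s[4]='f'->'g', delta=(7-6)*7^0 mod 1009 = 1, hash=428+1 mod 1009 = 429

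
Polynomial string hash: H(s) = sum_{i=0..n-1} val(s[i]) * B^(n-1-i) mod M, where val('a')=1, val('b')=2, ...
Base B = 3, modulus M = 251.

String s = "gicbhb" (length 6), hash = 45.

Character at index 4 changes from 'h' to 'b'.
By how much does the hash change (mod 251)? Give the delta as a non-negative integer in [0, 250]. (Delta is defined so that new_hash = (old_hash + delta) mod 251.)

Answer: 233

Derivation:
Delta formula: (val(new) - val(old)) * B^(n-1-k) mod M
  val('b') - val('h') = 2 - 8 = -6
  B^(n-1-k) = 3^1 mod 251 = 3
  Delta = -6 * 3 mod 251 = 233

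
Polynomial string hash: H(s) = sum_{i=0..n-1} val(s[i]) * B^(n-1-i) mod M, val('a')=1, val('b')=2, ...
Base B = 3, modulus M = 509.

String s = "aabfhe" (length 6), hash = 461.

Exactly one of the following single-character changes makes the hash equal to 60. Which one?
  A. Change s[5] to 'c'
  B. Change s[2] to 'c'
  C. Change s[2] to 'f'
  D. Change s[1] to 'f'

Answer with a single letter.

Answer: C

Derivation:
Option A: s[5]='e'->'c', delta=(3-5)*3^0 mod 509 = 507, hash=461+507 mod 509 = 459
Option B: s[2]='b'->'c', delta=(3-2)*3^3 mod 509 = 27, hash=461+27 mod 509 = 488
Option C: s[2]='b'->'f', delta=(6-2)*3^3 mod 509 = 108, hash=461+108 mod 509 = 60 <-- target
Option D: s[1]='a'->'f', delta=(6-1)*3^4 mod 509 = 405, hash=461+405 mod 509 = 357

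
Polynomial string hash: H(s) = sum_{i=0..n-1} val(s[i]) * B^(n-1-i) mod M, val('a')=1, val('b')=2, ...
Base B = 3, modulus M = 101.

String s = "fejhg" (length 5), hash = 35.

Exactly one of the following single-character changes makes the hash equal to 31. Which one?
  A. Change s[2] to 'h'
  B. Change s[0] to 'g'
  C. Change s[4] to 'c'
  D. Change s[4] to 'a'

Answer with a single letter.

Option A: s[2]='j'->'h', delta=(8-10)*3^2 mod 101 = 83, hash=35+83 mod 101 = 17
Option B: s[0]='f'->'g', delta=(7-6)*3^4 mod 101 = 81, hash=35+81 mod 101 = 15
Option C: s[4]='g'->'c', delta=(3-7)*3^0 mod 101 = 97, hash=35+97 mod 101 = 31 <-- target
Option D: s[4]='g'->'a', delta=(1-7)*3^0 mod 101 = 95, hash=35+95 mod 101 = 29

Answer: C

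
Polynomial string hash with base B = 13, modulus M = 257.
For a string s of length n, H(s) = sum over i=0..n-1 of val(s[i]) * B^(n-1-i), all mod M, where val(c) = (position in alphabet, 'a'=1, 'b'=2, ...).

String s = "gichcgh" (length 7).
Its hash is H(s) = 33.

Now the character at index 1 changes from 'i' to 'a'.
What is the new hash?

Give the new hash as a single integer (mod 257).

val('i') = 9, val('a') = 1
Position k = 1, exponent = n-1-k = 5
B^5 mod M = 13^5 mod 257 = 185
Delta = (1 - 9) * 185 mod 257 = 62
New hash = (33 + 62) mod 257 = 95

Answer: 95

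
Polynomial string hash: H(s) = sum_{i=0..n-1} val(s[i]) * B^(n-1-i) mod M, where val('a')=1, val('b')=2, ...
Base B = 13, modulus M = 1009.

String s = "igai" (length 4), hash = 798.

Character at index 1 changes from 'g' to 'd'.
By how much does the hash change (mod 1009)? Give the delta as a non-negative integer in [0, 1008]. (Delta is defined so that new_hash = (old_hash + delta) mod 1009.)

Answer: 502

Derivation:
Delta formula: (val(new) - val(old)) * B^(n-1-k) mod M
  val('d') - val('g') = 4 - 7 = -3
  B^(n-1-k) = 13^2 mod 1009 = 169
  Delta = -3 * 169 mod 1009 = 502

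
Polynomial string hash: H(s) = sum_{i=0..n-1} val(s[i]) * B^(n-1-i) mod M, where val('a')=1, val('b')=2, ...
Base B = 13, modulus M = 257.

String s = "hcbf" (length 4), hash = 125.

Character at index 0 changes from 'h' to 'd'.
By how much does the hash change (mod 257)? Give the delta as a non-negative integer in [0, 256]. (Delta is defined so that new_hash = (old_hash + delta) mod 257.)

Delta formula: (val(new) - val(old)) * B^(n-1-k) mod M
  val('d') - val('h') = 4 - 8 = -4
  B^(n-1-k) = 13^3 mod 257 = 141
  Delta = -4 * 141 mod 257 = 207

Answer: 207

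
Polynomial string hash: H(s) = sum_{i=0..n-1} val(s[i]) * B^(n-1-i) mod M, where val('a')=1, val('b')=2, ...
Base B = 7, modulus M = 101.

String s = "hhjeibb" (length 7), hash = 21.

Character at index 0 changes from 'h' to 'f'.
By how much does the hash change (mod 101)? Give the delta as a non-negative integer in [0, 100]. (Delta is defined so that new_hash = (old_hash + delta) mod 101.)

Delta formula: (val(new) - val(old)) * B^(n-1-k) mod M
  val('f') - val('h') = 6 - 8 = -2
  B^(n-1-k) = 7^6 mod 101 = 85
  Delta = -2 * 85 mod 101 = 32

Answer: 32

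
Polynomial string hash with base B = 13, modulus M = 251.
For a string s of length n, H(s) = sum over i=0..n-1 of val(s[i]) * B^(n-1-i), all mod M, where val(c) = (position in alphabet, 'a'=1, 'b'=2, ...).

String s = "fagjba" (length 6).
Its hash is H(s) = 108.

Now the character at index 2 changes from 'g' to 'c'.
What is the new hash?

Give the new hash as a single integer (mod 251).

Answer: 105

Derivation:
val('g') = 7, val('c') = 3
Position k = 2, exponent = n-1-k = 3
B^3 mod M = 13^3 mod 251 = 189
Delta = (3 - 7) * 189 mod 251 = 248
New hash = (108 + 248) mod 251 = 105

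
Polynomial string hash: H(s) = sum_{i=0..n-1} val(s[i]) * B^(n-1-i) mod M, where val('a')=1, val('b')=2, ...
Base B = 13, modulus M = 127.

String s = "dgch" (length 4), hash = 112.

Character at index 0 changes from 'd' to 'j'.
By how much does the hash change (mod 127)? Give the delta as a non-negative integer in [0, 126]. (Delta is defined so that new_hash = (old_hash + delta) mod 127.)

Answer: 101

Derivation:
Delta formula: (val(new) - val(old)) * B^(n-1-k) mod M
  val('j') - val('d') = 10 - 4 = 6
  B^(n-1-k) = 13^3 mod 127 = 38
  Delta = 6 * 38 mod 127 = 101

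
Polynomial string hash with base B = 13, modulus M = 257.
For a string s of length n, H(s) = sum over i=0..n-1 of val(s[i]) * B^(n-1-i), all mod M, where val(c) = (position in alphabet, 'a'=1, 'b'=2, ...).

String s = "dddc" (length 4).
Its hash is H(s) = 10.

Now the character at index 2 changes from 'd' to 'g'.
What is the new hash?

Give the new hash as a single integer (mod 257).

val('d') = 4, val('g') = 7
Position k = 2, exponent = n-1-k = 1
B^1 mod M = 13^1 mod 257 = 13
Delta = (7 - 4) * 13 mod 257 = 39
New hash = (10 + 39) mod 257 = 49

Answer: 49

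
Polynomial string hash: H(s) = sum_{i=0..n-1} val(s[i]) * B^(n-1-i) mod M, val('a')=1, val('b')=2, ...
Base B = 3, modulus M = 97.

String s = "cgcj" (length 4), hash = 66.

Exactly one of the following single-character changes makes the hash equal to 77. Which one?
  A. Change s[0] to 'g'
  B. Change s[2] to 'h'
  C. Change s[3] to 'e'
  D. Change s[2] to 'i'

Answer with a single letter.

Option A: s[0]='c'->'g', delta=(7-3)*3^3 mod 97 = 11, hash=66+11 mod 97 = 77 <-- target
Option B: s[2]='c'->'h', delta=(8-3)*3^1 mod 97 = 15, hash=66+15 mod 97 = 81
Option C: s[3]='j'->'e', delta=(5-10)*3^0 mod 97 = 92, hash=66+92 mod 97 = 61
Option D: s[2]='c'->'i', delta=(9-3)*3^1 mod 97 = 18, hash=66+18 mod 97 = 84

Answer: A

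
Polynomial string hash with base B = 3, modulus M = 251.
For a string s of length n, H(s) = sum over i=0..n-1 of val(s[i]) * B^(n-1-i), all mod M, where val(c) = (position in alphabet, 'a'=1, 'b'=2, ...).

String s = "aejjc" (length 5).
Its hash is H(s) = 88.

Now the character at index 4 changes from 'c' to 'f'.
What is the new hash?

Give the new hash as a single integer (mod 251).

Answer: 91

Derivation:
val('c') = 3, val('f') = 6
Position k = 4, exponent = n-1-k = 0
B^0 mod M = 3^0 mod 251 = 1
Delta = (6 - 3) * 1 mod 251 = 3
New hash = (88 + 3) mod 251 = 91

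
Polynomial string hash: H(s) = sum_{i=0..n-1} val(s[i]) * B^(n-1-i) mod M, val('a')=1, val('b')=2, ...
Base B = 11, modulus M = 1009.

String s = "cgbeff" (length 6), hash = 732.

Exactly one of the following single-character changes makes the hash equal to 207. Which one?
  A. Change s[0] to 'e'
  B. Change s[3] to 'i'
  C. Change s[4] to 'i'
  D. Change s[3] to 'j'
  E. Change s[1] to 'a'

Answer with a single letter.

Answer: B

Derivation:
Option A: s[0]='c'->'e', delta=(5-3)*11^5 mod 1009 = 231, hash=732+231 mod 1009 = 963
Option B: s[3]='e'->'i', delta=(9-5)*11^2 mod 1009 = 484, hash=732+484 mod 1009 = 207 <-- target
Option C: s[4]='f'->'i', delta=(9-6)*11^1 mod 1009 = 33, hash=732+33 mod 1009 = 765
Option D: s[3]='e'->'j', delta=(10-5)*11^2 mod 1009 = 605, hash=732+605 mod 1009 = 328
Option E: s[1]='g'->'a', delta=(1-7)*11^4 mod 1009 = 946, hash=732+946 mod 1009 = 669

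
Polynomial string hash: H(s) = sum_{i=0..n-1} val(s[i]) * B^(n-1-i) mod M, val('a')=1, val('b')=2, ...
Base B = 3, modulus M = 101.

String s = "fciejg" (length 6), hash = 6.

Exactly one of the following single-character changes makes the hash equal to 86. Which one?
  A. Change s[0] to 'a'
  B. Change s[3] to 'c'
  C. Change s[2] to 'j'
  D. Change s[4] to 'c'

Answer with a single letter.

Option A: s[0]='f'->'a', delta=(1-6)*3^5 mod 101 = 98, hash=6+98 mod 101 = 3
Option B: s[3]='e'->'c', delta=(3-5)*3^2 mod 101 = 83, hash=6+83 mod 101 = 89
Option C: s[2]='i'->'j', delta=(10-9)*3^3 mod 101 = 27, hash=6+27 mod 101 = 33
Option D: s[4]='j'->'c', delta=(3-10)*3^1 mod 101 = 80, hash=6+80 mod 101 = 86 <-- target

Answer: D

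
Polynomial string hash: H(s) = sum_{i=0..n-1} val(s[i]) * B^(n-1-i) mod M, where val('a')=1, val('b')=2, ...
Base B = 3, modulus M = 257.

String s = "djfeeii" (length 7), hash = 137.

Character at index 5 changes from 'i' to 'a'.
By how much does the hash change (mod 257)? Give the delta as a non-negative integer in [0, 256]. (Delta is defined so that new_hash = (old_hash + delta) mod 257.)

Answer: 233

Derivation:
Delta formula: (val(new) - val(old)) * B^(n-1-k) mod M
  val('a') - val('i') = 1 - 9 = -8
  B^(n-1-k) = 3^1 mod 257 = 3
  Delta = -8 * 3 mod 257 = 233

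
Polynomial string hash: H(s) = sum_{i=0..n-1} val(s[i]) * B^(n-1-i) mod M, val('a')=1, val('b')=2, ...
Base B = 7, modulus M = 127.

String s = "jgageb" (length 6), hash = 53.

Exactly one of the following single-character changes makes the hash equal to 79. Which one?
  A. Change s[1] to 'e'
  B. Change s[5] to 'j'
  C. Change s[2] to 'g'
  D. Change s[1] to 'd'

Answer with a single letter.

Answer: C

Derivation:
Option A: s[1]='g'->'e', delta=(5-7)*7^4 mod 127 = 24, hash=53+24 mod 127 = 77
Option B: s[5]='b'->'j', delta=(10-2)*7^0 mod 127 = 8, hash=53+8 mod 127 = 61
Option C: s[2]='a'->'g', delta=(7-1)*7^3 mod 127 = 26, hash=53+26 mod 127 = 79 <-- target
Option D: s[1]='g'->'d', delta=(4-7)*7^4 mod 127 = 36, hash=53+36 mod 127 = 89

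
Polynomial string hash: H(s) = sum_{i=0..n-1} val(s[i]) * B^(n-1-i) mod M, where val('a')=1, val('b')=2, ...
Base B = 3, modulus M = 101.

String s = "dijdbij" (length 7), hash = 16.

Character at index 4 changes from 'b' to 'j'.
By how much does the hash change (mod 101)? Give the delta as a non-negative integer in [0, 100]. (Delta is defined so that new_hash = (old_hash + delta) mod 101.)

Answer: 72

Derivation:
Delta formula: (val(new) - val(old)) * B^(n-1-k) mod M
  val('j') - val('b') = 10 - 2 = 8
  B^(n-1-k) = 3^2 mod 101 = 9
  Delta = 8 * 9 mod 101 = 72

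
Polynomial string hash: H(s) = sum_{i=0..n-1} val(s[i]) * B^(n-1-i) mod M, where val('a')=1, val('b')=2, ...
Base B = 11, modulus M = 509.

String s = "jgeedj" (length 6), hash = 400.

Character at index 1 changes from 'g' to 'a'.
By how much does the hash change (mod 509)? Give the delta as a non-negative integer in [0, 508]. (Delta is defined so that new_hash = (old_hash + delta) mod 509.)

Delta formula: (val(new) - val(old)) * B^(n-1-k) mod M
  val('a') - val('g') = 1 - 7 = -6
  B^(n-1-k) = 11^4 mod 509 = 389
  Delta = -6 * 389 mod 509 = 211

Answer: 211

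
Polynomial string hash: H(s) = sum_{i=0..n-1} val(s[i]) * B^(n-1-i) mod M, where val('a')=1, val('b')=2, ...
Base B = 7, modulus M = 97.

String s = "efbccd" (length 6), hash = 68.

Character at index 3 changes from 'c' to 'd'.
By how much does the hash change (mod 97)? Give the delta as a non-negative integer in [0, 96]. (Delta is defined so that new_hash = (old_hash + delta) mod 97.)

Delta formula: (val(new) - val(old)) * B^(n-1-k) mod M
  val('d') - val('c') = 4 - 3 = 1
  B^(n-1-k) = 7^2 mod 97 = 49
  Delta = 1 * 49 mod 97 = 49

Answer: 49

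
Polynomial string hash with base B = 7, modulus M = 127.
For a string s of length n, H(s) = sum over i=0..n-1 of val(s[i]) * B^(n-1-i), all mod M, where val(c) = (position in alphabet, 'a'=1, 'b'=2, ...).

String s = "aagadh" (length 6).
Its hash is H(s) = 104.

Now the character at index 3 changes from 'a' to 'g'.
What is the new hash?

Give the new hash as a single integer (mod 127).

val('a') = 1, val('g') = 7
Position k = 3, exponent = n-1-k = 2
B^2 mod M = 7^2 mod 127 = 49
Delta = (7 - 1) * 49 mod 127 = 40
New hash = (104 + 40) mod 127 = 17

Answer: 17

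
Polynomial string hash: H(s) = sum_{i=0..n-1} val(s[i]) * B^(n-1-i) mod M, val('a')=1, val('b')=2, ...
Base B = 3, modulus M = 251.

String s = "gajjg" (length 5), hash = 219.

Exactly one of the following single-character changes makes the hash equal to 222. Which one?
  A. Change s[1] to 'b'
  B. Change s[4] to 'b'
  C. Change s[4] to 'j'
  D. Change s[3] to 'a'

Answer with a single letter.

Option A: s[1]='a'->'b', delta=(2-1)*3^3 mod 251 = 27, hash=219+27 mod 251 = 246
Option B: s[4]='g'->'b', delta=(2-7)*3^0 mod 251 = 246, hash=219+246 mod 251 = 214
Option C: s[4]='g'->'j', delta=(10-7)*3^0 mod 251 = 3, hash=219+3 mod 251 = 222 <-- target
Option D: s[3]='j'->'a', delta=(1-10)*3^1 mod 251 = 224, hash=219+224 mod 251 = 192

Answer: C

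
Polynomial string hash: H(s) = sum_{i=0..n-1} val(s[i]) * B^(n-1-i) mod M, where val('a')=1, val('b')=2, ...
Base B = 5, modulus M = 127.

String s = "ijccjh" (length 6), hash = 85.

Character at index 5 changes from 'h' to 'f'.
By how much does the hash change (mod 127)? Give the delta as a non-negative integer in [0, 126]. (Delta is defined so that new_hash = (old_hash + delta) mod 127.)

Delta formula: (val(new) - val(old)) * B^(n-1-k) mod M
  val('f') - val('h') = 6 - 8 = -2
  B^(n-1-k) = 5^0 mod 127 = 1
  Delta = -2 * 1 mod 127 = 125

Answer: 125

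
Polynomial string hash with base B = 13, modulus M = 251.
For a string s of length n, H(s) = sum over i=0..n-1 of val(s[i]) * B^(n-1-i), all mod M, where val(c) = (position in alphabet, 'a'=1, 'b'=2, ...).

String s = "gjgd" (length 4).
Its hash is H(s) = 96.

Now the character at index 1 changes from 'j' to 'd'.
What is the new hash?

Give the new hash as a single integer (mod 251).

val('j') = 10, val('d') = 4
Position k = 1, exponent = n-1-k = 2
B^2 mod M = 13^2 mod 251 = 169
Delta = (4 - 10) * 169 mod 251 = 241
New hash = (96 + 241) mod 251 = 86

Answer: 86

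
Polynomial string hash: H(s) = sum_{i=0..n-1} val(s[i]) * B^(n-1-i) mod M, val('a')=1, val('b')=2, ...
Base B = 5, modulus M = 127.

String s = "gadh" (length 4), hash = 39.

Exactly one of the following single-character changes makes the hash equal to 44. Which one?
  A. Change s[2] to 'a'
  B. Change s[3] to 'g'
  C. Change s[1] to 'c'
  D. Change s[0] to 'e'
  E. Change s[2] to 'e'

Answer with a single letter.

Answer: E

Derivation:
Option A: s[2]='d'->'a', delta=(1-4)*5^1 mod 127 = 112, hash=39+112 mod 127 = 24
Option B: s[3]='h'->'g', delta=(7-8)*5^0 mod 127 = 126, hash=39+126 mod 127 = 38
Option C: s[1]='a'->'c', delta=(3-1)*5^2 mod 127 = 50, hash=39+50 mod 127 = 89
Option D: s[0]='g'->'e', delta=(5-7)*5^3 mod 127 = 4, hash=39+4 mod 127 = 43
Option E: s[2]='d'->'e', delta=(5-4)*5^1 mod 127 = 5, hash=39+5 mod 127 = 44 <-- target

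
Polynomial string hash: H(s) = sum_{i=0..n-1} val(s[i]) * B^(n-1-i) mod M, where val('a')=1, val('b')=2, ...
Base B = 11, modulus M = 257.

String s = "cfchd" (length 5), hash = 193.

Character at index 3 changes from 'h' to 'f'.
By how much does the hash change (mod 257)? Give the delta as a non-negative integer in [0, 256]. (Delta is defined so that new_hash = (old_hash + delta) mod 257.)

Delta formula: (val(new) - val(old)) * B^(n-1-k) mod M
  val('f') - val('h') = 6 - 8 = -2
  B^(n-1-k) = 11^1 mod 257 = 11
  Delta = -2 * 11 mod 257 = 235

Answer: 235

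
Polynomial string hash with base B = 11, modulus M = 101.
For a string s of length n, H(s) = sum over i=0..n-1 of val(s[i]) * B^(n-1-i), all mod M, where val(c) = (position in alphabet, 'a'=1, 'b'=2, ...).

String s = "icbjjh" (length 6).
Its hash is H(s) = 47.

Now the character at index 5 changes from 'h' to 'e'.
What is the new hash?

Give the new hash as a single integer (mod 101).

val('h') = 8, val('e') = 5
Position k = 5, exponent = n-1-k = 0
B^0 mod M = 11^0 mod 101 = 1
Delta = (5 - 8) * 1 mod 101 = 98
New hash = (47 + 98) mod 101 = 44

Answer: 44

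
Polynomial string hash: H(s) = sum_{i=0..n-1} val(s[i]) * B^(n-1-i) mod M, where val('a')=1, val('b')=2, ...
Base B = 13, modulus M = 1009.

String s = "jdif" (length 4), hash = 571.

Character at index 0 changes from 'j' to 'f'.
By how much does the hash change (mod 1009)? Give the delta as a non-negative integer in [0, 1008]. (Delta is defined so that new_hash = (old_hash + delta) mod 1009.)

Answer: 293

Derivation:
Delta formula: (val(new) - val(old)) * B^(n-1-k) mod M
  val('f') - val('j') = 6 - 10 = -4
  B^(n-1-k) = 13^3 mod 1009 = 179
  Delta = -4 * 179 mod 1009 = 293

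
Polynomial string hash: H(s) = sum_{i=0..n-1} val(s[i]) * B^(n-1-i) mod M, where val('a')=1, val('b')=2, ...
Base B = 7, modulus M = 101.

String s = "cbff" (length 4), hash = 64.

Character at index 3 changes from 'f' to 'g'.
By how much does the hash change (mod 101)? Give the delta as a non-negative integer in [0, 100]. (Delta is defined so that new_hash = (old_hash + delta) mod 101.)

Delta formula: (val(new) - val(old)) * B^(n-1-k) mod M
  val('g') - val('f') = 7 - 6 = 1
  B^(n-1-k) = 7^0 mod 101 = 1
  Delta = 1 * 1 mod 101 = 1

Answer: 1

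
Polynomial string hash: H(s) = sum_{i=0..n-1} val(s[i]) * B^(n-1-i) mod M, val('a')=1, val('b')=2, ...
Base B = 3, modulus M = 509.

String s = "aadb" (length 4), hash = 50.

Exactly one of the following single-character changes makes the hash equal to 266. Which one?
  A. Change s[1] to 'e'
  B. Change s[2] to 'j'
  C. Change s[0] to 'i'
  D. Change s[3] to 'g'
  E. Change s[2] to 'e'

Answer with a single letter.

Option A: s[1]='a'->'e', delta=(5-1)*3^2 mod 509 = 36, hash=50+36 mod 509 = 86
Option B: s[2]='d'->'j', delta=(10-4)*3^1 mod 509 = 18, hash=50+18 mod 509 = 68
Option C: s[0]='a'->'i', delta=(9-1)*3^3 mod 509 = 216, hash=50+216 mod 509 = 266 <-- target
Option D: s[3]='b'->'g', delta=(7-2)*3^0 mod 509 = 5, hash=50+5 mod 509 = 55
Option E: s[2]='d'->'e', delta=(5-4)*3^1 mod 509 = 3, hash=50+3 mod 509 = 53

Answer: C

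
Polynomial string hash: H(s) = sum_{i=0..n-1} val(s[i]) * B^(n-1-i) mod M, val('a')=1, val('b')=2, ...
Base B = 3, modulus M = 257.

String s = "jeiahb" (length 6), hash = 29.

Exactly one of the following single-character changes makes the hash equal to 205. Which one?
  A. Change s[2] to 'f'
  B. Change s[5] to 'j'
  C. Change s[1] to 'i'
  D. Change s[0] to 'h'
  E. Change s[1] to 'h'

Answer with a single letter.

Option A: s[2]='i'->'f', delta=(6-9)*3^3 mod 257 = 176, hash=29+176 mod 257 = 205 <-- target
Option B: s[5]='b'->'j', delta=(10-2)*3^0 mod 257 = 8, hash=29+8 mod 257 = 37
Option C: s[1]='e'->'i', delta=(9-5)*3^4 mod 257 = 67, hash=29+67 mod 257 = 96
Option D: s[0]='j'->'h', delta=(8-10)*3^5 mod 257 = 28, hash=29+28 mod 257 = 57
Option E: s[1]='e'->'h', delta=(8-5)*3^4 mod 257 = 243, hash=29+243 mod 257 = 15

Answer: A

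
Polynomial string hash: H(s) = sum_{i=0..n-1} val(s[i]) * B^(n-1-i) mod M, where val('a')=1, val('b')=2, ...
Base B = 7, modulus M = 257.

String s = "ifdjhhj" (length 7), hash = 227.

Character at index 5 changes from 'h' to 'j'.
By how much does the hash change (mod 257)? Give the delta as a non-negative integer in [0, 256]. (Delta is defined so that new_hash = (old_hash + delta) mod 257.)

Answer: 14

Derivation:
Delta formula: (val(new) - val(old)) * B^(n-1-k) mod M
  val('j') - val('h') = 10 - 8 = 2
  B^(n-1-k) = 7^1 mod 257 = 7
  Delta = 2 * 7 mod 257 = 14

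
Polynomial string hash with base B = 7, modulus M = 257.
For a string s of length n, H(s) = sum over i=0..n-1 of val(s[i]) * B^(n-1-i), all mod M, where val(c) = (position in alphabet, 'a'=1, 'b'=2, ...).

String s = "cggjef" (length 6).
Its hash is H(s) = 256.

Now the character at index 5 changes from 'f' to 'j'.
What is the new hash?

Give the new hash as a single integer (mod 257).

Answer: 3

Derivation:
val('f') = 6, val('j') = 10
Position k = 5, exponent = n-1-k = 0
B^0 mod M = 7^0 mod 257 = 1
Delta = (10 - 6) * 1 mod 257 = 4
New hash = (256 + 4) mod 257 = 3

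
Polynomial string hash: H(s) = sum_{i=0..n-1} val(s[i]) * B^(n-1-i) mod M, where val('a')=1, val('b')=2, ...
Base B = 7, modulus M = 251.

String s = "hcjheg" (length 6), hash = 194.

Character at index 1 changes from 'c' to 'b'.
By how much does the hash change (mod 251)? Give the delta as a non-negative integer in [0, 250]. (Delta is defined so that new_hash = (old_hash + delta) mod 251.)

Delta formula: (val(new) - val(old)) * B^(n-1-k) mod M
  val('b') - val('c') = 2 - 3 = -1
  B^(n-1-k) = 7^4 mod 251 = 142
  Delta = -1 * 142 mod 251 = 109

Answer: 109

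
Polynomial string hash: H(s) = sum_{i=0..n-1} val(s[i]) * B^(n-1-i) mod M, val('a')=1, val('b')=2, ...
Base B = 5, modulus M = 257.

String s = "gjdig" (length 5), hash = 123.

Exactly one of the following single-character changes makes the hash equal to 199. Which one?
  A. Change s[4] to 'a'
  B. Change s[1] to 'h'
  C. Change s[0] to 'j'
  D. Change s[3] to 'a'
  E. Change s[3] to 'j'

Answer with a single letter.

Answer: C

Derivation:
Option A: s[4]='g'->'a', delta=(1-7)*5^0 mod 257 = 251, hash=123+251 mod 257 = 117
Option B: s[1]='j'->'h', delta=(8-10)*5^3 mod 257 = 7, hash=123+7 mod 257 = 130
Option C: s[0]='g'->'j', delta=(10-7)*5^4 mod 257 = 76, hash=123+76 mod 257 = 199 <-- target
Option D: s[3]='i'->'a', delta=(1-9)*5^1 mod 257 = 217, hash=123+217 mod 257 = 83
Option E: s[3]='i'->'j', delta=(10-9)*5^1 mod 257 = 5, hash=123+5 mod 257 = 128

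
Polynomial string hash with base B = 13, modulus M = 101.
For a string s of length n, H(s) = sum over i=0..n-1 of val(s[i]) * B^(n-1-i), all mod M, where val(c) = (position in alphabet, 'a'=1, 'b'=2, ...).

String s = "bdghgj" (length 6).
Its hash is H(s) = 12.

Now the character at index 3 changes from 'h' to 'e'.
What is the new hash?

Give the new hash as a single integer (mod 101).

val('h') = 8, val('e') = 5
Position k = 3, exponent = n-1-k = 2
B^2 mod M = 13^2 mod 101 = 68
Delta = (5 - 8) * 68 mod 101 = 99
New hash = (12 + 99) mod 101 = 10

Answer: 10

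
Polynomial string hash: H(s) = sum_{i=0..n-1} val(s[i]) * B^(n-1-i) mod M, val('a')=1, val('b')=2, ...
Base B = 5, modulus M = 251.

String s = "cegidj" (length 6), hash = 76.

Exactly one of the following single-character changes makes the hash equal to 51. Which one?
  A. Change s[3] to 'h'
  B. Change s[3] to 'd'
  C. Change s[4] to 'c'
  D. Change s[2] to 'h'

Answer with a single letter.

Answer: A

Derivation:
Option A: s[3]='i'->'h', delta=(8-9)*5^2 mod 251 = 226, hash=76+226 mod 251 = 51 <-- target
Option B: s[3]='i'->'d', delta=(4-9)*5^2 mod 251 = 126, hash=76+126 mod 251 = 202
Option C: s[4]='d'->'c', delta=(3-4)*5^1 mod 251 = 246, hash=76+246 mod 251 = 71
Option D: s[2]='g'->'h', delta=(8-7)*5^3 mod 251 = 125, hash=76+125 mod 251 = 201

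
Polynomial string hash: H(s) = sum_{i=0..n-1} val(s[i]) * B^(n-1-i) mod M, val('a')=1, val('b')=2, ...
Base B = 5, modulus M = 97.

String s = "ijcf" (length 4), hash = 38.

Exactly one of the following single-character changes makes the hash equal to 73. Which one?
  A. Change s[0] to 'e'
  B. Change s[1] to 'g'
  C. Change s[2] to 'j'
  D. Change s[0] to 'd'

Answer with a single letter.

Option A: s[0]='i'->'e', delta=(5-9)*5^3 mod 97 = 82, hash=38+82 mod 97 = 23
Option B: s[1]='j'->'g', delta=(7-10)*5^2 mod 97 = 22, hash=38+22 mod 97 = 60
Option C: s[2]='c'->'j', delta=(10-3)*5^1 mod 97 = 35, hash=38+35 mod 97 = 73 <-- target
Option D: s[0]='i'->'d', delta=(4-9)*5^3 mod 97 = 54, hash=38+54 mod 97 = 92

Answer: C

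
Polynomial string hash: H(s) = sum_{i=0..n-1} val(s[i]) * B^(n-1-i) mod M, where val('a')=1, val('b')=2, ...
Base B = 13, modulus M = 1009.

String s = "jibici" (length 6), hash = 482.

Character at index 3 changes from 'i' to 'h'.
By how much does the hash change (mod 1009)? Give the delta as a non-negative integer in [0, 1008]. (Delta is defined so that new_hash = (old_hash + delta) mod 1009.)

Answer: 840

Derivation:
Delta formula: (val(new) - val(old)) * B^(n-1-k) mod M
  val('h') - val('i') = 8 - 9 = -1
  B^(n-1-k) = 13^2 mod 1009 = 169
  Delta = -1 * 169 mod 1009 = 840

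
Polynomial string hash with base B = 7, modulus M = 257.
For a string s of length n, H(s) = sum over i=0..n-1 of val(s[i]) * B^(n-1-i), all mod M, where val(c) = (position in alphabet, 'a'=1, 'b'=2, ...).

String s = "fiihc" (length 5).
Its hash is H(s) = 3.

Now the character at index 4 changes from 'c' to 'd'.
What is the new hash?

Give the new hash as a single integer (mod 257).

val('c') = 3, val('d') = 4
Position k = 4, exponent = n-1-k = 0
B^0 mod M = 7^0 mod 257 = 1
Delta = (4 - 3) * 1 mod 257 = 1
New hash = (3 + 1) mod 257 = 4

Answer: 4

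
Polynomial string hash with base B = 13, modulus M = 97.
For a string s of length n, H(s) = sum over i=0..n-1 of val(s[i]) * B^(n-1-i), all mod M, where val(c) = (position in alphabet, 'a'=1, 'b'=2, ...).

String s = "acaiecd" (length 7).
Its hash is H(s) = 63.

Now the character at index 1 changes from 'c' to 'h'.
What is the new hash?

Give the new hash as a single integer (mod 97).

val('c') = 3, val('h') = 8
Position k = 1, exponent = n-1-k = 5
B^5 mod M = 13^5 mod 97 = 74
Delta = (8 - 3) * 74 mod 97 = 79
New hash = (63 + 79) mod 97 = 45

Answer: 45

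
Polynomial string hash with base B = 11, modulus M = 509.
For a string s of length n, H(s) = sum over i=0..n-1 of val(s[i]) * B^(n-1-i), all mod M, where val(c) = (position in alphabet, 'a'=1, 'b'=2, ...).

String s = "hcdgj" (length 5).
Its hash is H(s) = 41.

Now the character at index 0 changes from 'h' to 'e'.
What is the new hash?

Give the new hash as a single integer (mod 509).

val('h') = 8, val('e') = 5
Position k = 0, exponent = n-1-k = 4
B^4 mod M = 11^4 mod 509 = 389
Delta = (5 - 8) * 389 mod 509 = 360
New hash = (41 + 360) mod 509 = 401

Answer: 401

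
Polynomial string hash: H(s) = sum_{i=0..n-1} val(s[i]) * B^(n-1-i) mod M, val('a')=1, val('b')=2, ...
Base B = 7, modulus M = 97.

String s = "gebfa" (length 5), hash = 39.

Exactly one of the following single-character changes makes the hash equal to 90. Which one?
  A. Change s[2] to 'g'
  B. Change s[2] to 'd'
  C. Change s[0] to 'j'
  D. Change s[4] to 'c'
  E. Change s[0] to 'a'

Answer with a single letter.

Option A: s[2]='b'->'g', delta=(7-2)*7^2 mod 97 = 51, hash=39+51 mod 97 = 90 <-- target
Option B: s[2]='b'->'d', delta=(4-2)*7^2 mod 97 = 1, hash=39+1 mod 97 = 40
Option C: s[0]='g'->'j', delta=(10-7)*7^4 mod 97 = 25, hash=39+25 mod 97 = 64
Option D: s[4]='a'->'c', delta=(3-1)*7^0 mod 97 = 2, hash=39+2 mod 97 = 41
Option E: s[0]='g'->'a', delta=(1-7)*7^4 mod 97 = 47, hash=39+47 mod 97 = 86

Answer: A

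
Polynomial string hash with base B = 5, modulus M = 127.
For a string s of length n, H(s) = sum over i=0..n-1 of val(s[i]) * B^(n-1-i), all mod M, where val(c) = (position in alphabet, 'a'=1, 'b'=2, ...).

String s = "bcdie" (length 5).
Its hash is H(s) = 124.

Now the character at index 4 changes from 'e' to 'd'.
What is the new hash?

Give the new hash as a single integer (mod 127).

val('e') = 5, val('d') = 4
Position k = 4, exponent = n-1-k = 0
B^0 mod M = 5^0 mod 127 = 1
Delta = (4 - 5) * 1 mod 127 = 126
New hash = (124 + 126) mod 127 = 123

Answer: 123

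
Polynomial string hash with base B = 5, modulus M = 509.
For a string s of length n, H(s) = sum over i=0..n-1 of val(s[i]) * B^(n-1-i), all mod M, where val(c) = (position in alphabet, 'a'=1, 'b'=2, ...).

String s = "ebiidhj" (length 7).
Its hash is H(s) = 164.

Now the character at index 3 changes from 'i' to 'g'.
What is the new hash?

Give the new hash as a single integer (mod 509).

val('i') = 9, val('g') = 7
Position k = 3, exponent = n-1-k = 3
B^3 mod M = 5^3 mod 509 = 125
Delta = (7 - 9) * 125 mod 509 = 259
New hash = (164 + 259) mod 509 = 423

Answer: 423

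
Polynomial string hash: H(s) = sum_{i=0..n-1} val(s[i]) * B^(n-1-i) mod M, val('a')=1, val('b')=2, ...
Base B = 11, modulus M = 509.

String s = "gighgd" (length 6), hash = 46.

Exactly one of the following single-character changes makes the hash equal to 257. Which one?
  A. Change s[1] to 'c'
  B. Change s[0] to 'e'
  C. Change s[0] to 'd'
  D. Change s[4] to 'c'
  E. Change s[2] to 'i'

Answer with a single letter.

Answer: A

Derivation:
Option A: s[1]='i'->'c', delta=(3-9)*11^4 mod 509 = 211, hash=46+211 mod 509 = 257 <-- target
Option B: s[0]='g'->'e', delta=(5-7)*11^5 mod 509 = 95, hash=46+95 mod 509 = 141
Option C: s[0]='g'->'d', delta=(4-7)*11^5 mod 509 = 397, hash=46+397 mod 509 = 443
Option D: s[4]='g'->'c', delta=(3-7)*11^1 mod 509 = 465, hash=46+465 mod 509 = 2
Option E: s[2]='g'->'i', delta=(9-7)*11^3 mod 509 = 117, hash=46+117 mod 509 = 163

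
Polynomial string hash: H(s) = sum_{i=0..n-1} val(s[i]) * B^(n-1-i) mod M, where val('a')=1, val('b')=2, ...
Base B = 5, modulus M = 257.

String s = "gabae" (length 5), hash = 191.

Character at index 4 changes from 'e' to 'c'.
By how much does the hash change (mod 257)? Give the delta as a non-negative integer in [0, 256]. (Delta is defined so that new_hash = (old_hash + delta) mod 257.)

Answer: 255

Derivation:
Delta formula: (val(new) - val(old)) * B^(n-1-k) mod M
  val('c') - val('e') = 3 - 5 = -2
  B^(n-1-k) = 5^0 mod 257 = 1
  Delta = -2 * 1 mod 257 = 255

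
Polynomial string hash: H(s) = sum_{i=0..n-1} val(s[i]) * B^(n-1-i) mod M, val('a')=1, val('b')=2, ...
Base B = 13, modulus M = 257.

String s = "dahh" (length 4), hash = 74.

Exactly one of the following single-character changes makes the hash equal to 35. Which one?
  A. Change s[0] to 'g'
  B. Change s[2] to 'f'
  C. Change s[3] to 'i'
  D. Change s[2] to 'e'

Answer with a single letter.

Option A: s[0]='d'->'g', delta=(7-4)*13^3 mod 257 = 166, hash=74+166 mod 257 = 240
Option B: s[2]='h'->'f', delta=(6-8)*13^1 mod 257 = 231, hash=74+231 mod 257 = 48
Option C: s[3]='h'->'i', delta=(9-8)*13^0 mod 257 = 1, hash=74+1 mod 257 = 75
Option D: s[2]='h'->'e', delta=(5-8)*13^1 mod 257 = 218, hash=74+218 mod 257 = 35 <-- target

Answer: D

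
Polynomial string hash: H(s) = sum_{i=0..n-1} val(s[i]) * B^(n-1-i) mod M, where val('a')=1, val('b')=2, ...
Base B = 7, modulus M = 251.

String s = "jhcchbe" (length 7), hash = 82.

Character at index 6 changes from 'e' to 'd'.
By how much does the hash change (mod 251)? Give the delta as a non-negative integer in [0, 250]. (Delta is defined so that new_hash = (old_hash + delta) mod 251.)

Delta formula: (val(new) - val(old)) * B^(n-1-k) mod M
  val('d') - val('e') = 4 - 5 = -1
  B^(n-1-k) = 7^0 mod 251 = 1
  Delta = -1 * 1 mod 251 = 250

Answer: 250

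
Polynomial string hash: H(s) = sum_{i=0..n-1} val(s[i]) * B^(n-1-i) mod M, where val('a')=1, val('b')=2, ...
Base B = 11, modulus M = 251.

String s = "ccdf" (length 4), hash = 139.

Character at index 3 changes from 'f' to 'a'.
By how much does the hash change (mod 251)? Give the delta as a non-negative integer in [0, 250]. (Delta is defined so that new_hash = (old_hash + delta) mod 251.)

Delta formula: (val(new) - val(old)) * B^(n-1-k) mod M
  val('a') - val('f') = 1 - 6 = -5
  B^(n-1-k) = 11^0 mod 251 = 1
  Delta = -5 * 1 mod 251 = 246

Answer: 246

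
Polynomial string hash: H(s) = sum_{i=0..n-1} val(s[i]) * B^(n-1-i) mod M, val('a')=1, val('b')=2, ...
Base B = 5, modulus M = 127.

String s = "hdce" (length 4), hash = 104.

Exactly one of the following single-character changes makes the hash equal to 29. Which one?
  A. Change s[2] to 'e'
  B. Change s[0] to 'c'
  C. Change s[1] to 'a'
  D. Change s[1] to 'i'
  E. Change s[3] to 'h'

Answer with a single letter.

Option A: s[2]='c'->'e', delta=(5-3)*5^1 mod 127 = 10, hash=104+10 mod 127 = 114
Option B: s[0]='h'->'c', delta=(3-8)*5^3 mod 127 = 10, hash=104+10 mod 127 = 114
Option C: s[1]='d'->'a', delta=(1-4)*5^2 mod 127 = 52, hash=104+52 mod 127 = 29 <-- target
Option D: s[1]='d'->'i', delta=(9-4)*5^2 mod 127 = 125, hash=104+125 mod 127 = 102
Option E: s[3]='e'->'h', delta=(8-5)*5^0 mod 127 = 3, hash=104+3 mod 127 = 107

Answer: C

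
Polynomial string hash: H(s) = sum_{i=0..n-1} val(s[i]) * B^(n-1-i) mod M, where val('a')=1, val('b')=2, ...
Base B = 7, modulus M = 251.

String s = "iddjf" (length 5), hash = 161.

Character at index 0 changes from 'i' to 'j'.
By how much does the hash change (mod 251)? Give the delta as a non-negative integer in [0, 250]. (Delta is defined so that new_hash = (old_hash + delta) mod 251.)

Delta formula: (val(new) - val(old)) * B^(n-1-k) mod M
  val('j') - val('i') = 10 - 9 = 1
  B^(n-1-k) = 7^4 mod 251 = 142
  Delta = 1 * 142 mod 251 = 142

Answer: 142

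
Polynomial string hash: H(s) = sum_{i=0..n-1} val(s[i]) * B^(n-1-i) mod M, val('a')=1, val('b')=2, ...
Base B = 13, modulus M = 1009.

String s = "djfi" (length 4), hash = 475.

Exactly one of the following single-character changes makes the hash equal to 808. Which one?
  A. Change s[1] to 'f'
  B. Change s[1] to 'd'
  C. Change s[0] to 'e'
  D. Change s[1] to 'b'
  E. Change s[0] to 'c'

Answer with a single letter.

Option A: s[1]='j'->'f', delta=(6-10)*13^2 mod 1009 = 333, hash=475+333 mod 1009 = 808 <-- target
Option B: s[1]='j'->'d', delta=(4-10)*13^2 mod 1009 = 1004, hash=475+1004 mod 1009 = 470
Option C: s[0]='d'->'e', delta=(5-4)*13^3 mod 1009 = 179, hash=475+179 mod 1009 = 654
Option D: s[1]='j'->'b', delta=(2-10)*13^2 mod 1009 = 666, hash=475+666 mod 1009 = 132
Option E: s[0]='d'->'c', delta=(3-4)*13^3 mod 1009 = 830, hash=475+830 mod 1009 = 296

Answer: A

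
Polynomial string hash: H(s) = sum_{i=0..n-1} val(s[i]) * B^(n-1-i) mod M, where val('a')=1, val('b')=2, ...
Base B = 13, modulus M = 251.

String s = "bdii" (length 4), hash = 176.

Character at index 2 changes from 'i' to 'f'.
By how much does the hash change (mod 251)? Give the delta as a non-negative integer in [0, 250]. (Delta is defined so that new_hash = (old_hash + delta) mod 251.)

Delta formula: (val(new) - val(old)) * B^(n-1-k) mod M
  val('f') - val('i') = 6 - 9 = -3
  B^(n-1-k) = 13^1 mod 251 = 13
  Delta = -3 * 13 mod 251 = 212

Answer: 212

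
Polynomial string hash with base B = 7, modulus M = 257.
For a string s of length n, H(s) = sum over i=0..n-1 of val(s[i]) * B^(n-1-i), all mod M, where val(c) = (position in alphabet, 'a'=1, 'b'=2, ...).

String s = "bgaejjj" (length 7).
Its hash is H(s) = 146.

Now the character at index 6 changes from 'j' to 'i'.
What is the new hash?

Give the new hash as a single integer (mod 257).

val('j') = 10, val('i') = 9
Position k = 6, exponent = n-1-k = 0
B^0 mod M = 7^0 mod 257 = 1
Delta = (9 - 10) * 1 mod 257 = 256
New hash = (146 + 256) mod 257 = 145

Answer: 145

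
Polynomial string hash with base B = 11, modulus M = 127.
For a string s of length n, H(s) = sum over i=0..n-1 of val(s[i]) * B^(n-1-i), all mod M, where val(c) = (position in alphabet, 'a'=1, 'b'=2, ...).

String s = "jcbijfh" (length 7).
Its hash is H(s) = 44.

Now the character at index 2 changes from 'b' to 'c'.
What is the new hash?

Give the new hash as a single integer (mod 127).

Answer: 80

Derivation:
val('b') = 2, val('c') = 3
Position k = 2, exponent = n-1-k = 4
B^4 mod M = 11^4 mod 127 = 36
Delta = (3 - 2) * 36 mod 127 = 36
New hash = (44 + 36) mod 127 = 80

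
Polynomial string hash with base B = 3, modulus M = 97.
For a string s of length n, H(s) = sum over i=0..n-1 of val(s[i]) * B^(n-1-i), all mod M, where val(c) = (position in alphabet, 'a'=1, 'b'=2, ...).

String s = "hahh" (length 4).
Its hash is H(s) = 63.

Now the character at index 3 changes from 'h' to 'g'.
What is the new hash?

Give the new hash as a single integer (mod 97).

Answer: 62

Derivation:
val('h') = 8, val('g') = 7
Position k = 3, exponent = n-1-k = 0
B^0 mod M = 3^0 mod 97 = 1
Delta = (7 - 8) * 1 mod 97 = 96
New hash = (63 + 96) mod 97 = 62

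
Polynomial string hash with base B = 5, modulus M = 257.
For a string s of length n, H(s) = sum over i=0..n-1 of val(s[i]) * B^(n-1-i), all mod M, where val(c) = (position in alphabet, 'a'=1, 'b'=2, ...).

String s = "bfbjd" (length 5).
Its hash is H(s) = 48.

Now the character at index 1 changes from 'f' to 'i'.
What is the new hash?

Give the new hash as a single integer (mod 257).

Answer: 166

Derivation:
val('f') = 6, val('i') = 9
Position k = 1, exponent = n-1-k = 3
B^3 mod M = 5^3 mod 257 = 125
Delta = (9 - 6) * 125 mod 257 = 118
New hash = (48 + 118) mod 257 = 166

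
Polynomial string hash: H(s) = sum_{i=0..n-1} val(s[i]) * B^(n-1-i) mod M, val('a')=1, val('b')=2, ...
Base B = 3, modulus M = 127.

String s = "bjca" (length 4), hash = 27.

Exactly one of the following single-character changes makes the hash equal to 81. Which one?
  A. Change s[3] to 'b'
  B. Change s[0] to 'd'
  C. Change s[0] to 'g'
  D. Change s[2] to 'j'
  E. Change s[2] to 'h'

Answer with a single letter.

Option A: s[3]='a'->'b', delta=(2-1)*3^0 mod 127 = 1, hash=27+1 mod 127 = 28
Option B: s[0]='b'->'d', delta=(4-2)*3^3 mod 127 = 54, hash=27+54 mod 127 = 81 <-- target
Option C: s[0]='b'->'g', delta=(7-2)*3^3 mod 127 = 8, hash=27+8 mod 127 = 35
Option D: s[2]='c'->'j', delta=(10-3)*3^1 mod 127 = 21, hash=27+21 mod 127 = 48
Option E: s[2]='c'->'h', delta=(8-3)*3^1 mod 127 = 15, hash=27+15 mod 127 = 42

Answer: B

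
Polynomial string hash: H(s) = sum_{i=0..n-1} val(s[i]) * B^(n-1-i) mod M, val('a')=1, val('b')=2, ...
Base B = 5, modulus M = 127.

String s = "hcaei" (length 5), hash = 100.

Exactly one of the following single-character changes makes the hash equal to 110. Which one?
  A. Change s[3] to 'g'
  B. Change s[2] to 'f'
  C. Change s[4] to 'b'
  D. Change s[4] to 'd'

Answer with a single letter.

Answer: A

Derivation:
Option A: s[3]='e'->'g', delta=(7-5)*5^1 mod 127 = 10, hash=100+10 mod 127 = 110 <-- target
Option B: s[2]='a'->'f', delta=(6-1)*5^2 mod 127 = 125, hash=100+125 mod 127 = 98
Option C: s[4]='i'->'b', delta=(2-9)*5^0 mod 127 = 120, hash=100+120 mod 127 = 93
Option D: s[4]='i'->'d', delta=(4-9)*5^0 mod 127 = 122, hash=100+122 mod 127 = 95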